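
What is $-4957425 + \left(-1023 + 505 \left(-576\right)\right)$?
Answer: $-5249328$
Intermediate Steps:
$-4957425 + \left(-1023 + 505 \left(-576\right)\right) = -4957425 - 291903 = -5249328$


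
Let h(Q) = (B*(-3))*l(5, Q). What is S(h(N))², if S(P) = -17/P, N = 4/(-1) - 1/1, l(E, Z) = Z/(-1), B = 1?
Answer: 289/225 ≈ 1.2844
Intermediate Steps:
l(E, Z) = -Z (l(E, Z) = Z*(-1) = -Z)
N = -5 (N = 4*(-1) - 1*1 = -4 - 1 = -5)
h(Q) = 3*Q (h(Q) = (1*(-3))*(-Q) = -(-3)*Q = 3*Q)
S(h(N))² = (-17/(3*(-5)))² = (-17/(-15))² = (-17*(-1/15))² = (17/15)² = 289/225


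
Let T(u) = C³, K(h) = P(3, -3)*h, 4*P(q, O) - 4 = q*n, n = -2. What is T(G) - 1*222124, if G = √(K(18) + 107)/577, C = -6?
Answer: -222340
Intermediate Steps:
P(q, O) = 1 - q/2 (P(q, O) = 1 + (q*(-2))/4 = 1 + (-2*q)/4 = 1 - q/2)
K(h) = -h/2 (K(h) = (1 - ½*3)*h = (1 - 3/2)*h = -h/2)
G = 7*√2/577 (G = √(-½*18 + 107)/577 = √(-9 + 107)*(1/577) = √98*(1/577) = (7*√2)*(1/577) = 7*√2/577 ≈ 0.017157)
T(u) = -216 (T(u) = (-6)³ = -216)
T(G) - 1*222124 = -216 - 1*222124 = -216 - 222124 = -222340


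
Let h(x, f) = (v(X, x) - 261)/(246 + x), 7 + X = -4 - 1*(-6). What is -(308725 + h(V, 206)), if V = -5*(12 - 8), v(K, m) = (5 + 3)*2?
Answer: -69771605/226 ≈ -3.0872e+5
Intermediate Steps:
X = -5 (X = -7 + (-4 - 1*(-6)) = -7 + (-4 + 6) = -7 + 2 = -5)
v(K, m) = 16 (v(K, m) = 8*2 = 16)
V = -20 (V = -5*4 = -20)
h(x, f) = -245/(246 + x) (h(x, f) = (16 - 261)/(246 + x) = -245/(246 + x))
-(308725 + h(V, 206)) = -(308725 - 245/(246 - 20)) = -(308725 - 245/226) = -1*69771605/226 = -69771605/226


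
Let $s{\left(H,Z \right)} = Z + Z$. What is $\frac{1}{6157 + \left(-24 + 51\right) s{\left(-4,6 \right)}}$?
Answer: $\frac{1}{6481} \approx 0.0001543$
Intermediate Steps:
$s{\left(H,Z \right)} = 2 Z$
$\frac{1}{6157 + \left(-24 + 51\right) s{\left(-4,6 \right)}} = \frac{1}{6157 + \left(-24 + 51\right) 2 \cdot 6} = \frac{1}{6157 + 27 \cdot 12} = \frac{1}{6157 + 324} = \frac{1}{6481}$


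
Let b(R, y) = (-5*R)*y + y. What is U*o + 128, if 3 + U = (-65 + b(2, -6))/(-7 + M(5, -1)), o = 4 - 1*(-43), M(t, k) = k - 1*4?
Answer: 361/12 ≈ 30.083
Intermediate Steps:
M(t, k) = -4 + k (M(t, k) = k - 4 = -4 + k)
b(R, y) = y - 5*R*y (b(R, y) = -5*R*y + y = y - 5*R*y)
o = 47 (o = 4 + 43 = 47)
U = -25/12 (U = -3 + (-65 - 6*(1 - 5*2))/(-7 + (-4 - 1)) = -3 + (-65 - 6*(1 - 10))/(-7 - 5) = -3 + (-65 - 6*(-9))/(-12) = -3 + (-65 + 54)*(-1/12) = -3 - 11*(-1/12) = -3 + 11/12 = -25/12 ≈ -2.0833)
U*o + 128 = -25/12*47 + 128 = -1175/12 + 128 = 361/12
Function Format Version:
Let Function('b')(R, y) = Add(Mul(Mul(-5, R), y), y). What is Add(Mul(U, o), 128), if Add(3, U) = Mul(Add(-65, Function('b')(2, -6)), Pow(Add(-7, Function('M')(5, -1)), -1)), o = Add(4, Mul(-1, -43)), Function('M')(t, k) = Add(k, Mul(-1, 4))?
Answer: Rational(361, 12) ≈ 30.083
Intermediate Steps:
Function('M')(t, k) = Add(-4, k) (Function('M')(t, k) = Add(k, -4) = Add(-4, k))
Function('b')(R, y) = Add(y, Mul(-5, R, y)) (Function('b')(R, y) = Add(Mul(-5, R, y), y) = Add(y, Mul(-5, R, y)))
o = 47 (o = Add(4, 43) = 47)
U = Rational(-25, 12) (U = Add(-3, Mul(Add(-65, Mul(-6, Add(1, Mul(-5, 2)))), Pow(Add(-7, Add(-4, -1)), -1))) = Add(-3, Mul(Add(-65, Mul(-6, Add(1, -10))), Pow(Add(-7, -5), -1))) = Add(-3, Mul(Add(-65, Mul(-6, -9)), Pow(-12, -1))) = Add(-3, Mul(Add(-65, 54), Rational(-1, 12))) = Add(-3, Mul(-11, Rational(-1, 12))) = Add(-3, Rational(11, 12)) = Rational(-25, 12) ≈ -2.0833)
Add(Mul(U, o), 128) = Add(Mul(Rational(-25, 12), 47), 128) = Add(Rational(-1175, 12), 128) = Rational(361, 12)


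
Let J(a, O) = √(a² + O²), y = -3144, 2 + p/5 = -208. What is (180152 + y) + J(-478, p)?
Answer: 177008 + 2*√332746 ≈ 1.7816e+5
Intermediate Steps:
p = -1050 (p = -10 + 5*(-208) = -10 - 1040 = -1050)
J(a, O) = √(O² + a²)
(180152 + y) + J(-478, p) = (180152 - 3144) + √((-1050)² + (-478)²) = 177008 + √(1102500 + 228484) = 177008 + √1330984 = 177008 + 2*√332746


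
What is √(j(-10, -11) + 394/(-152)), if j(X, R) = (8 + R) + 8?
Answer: √3477/38 ≈ 1.5517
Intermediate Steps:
j(X, R) = 16 + R
√(j(-10, -11) + 394/(-152)) = √((16 - 11) + 394/(-152)) = √(5 + 394*(-1/152)) = √(5 - 197/76) = √(183/76) = √3477/38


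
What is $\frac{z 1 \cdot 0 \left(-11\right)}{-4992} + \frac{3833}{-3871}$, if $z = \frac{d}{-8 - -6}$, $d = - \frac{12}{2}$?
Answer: $- \frac{3833}{3871} \approx -0.99018$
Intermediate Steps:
$d = -6$ ($d = \left(-12\right) \frac{1}{2} = -6$)
$z = 3$ ($z = - \frac{6}{-8 - -6} = - \frac{6}{-8 + 6} = - \frac{6}{-2} = \left(-6\right) \left(- \frac{1}{2}\right) = 3$)
$\frac{z 1 \cdot 0 \left(-11\right)}{-4992} + \frac{3833}{-3871} = \frac{3 \cdot 1 \cdot 0 \left(-11\right)}{-4992} + \frac{3833}{-3871} = 3 \cdot 0 \left(-11\right) \left(- \frac{1}{4992}\right) + 3833 \left(- \frac{1}{3871}\right) = 0 \left(-11\right) \left(- \frac{1}{4992}\right) - \frac{3833}{3871} = 0 \left(- \frac{1}{4992}\right) - \frac{3833}{3871} = 0 - \frac{3833}{3871} = - \frac{3833}{3871}$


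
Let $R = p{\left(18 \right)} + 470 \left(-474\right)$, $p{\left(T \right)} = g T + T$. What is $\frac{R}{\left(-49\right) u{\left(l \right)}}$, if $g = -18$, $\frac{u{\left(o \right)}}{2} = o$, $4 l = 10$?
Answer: $\frac{223086}{245} \approx 910.55$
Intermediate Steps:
$l = \frac{5}{2}$ ($l = \frac{1}{4} \cdot 10 = \frac{5}{2} \approx 2.5$)
$u{\left(o \right)} = 2 o$
$p{\left(T \right)} = - 17 T$ ($p{\left(T \right)} = - 18 T + T = - 17 T$)
$R = -223086$ ($R = \left(-17\right) 18 + 470 \left(-474\right) = -306 - 222780 = -223086$)
$\frac{R}{\left(-49\right) u{\left(l \right)}} = - \frac{223086}{\left(-49\right) 2 \cdot \frac{5}{2}} = - \frac{223086}{\left(-49\right) 5} = - \frac{223086}{-245} = \left(-223086\right) \left(- \frac{1}{245}\right) = \frac{223086}{245}$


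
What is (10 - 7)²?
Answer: 9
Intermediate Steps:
(10 - 7)² = 3² = 9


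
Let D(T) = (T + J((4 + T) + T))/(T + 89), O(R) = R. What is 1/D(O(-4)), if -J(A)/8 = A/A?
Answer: -85/12 ≈ -7.0833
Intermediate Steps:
J(A) = -8 (J(A) = -8*A/A = -8*1 = -8)
D(T) = (-8 + T)/(89 + T) (D(T) = (T - 8)/(T + 89) = (-8 + T)/(89 + T))
1/D(O(-4)) = 1/((-8 - 4)/(89 - 4)) = 1/(-12/85) = -85/12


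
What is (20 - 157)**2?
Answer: 18769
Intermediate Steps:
(20 - 157)**2 = (-137)**2 = 18769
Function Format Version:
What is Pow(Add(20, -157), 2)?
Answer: 18769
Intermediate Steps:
Pow(Add(20, -157), 2) = Pow(-137, 2) = 18769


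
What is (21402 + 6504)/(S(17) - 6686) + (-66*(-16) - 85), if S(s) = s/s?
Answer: 6463229/6685 ≈ 966.83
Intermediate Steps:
S(s) = 1
(21402 + 6504)/(S(17) - 6686) + (-66*(-16) - 85) = (21402 + 6504)/(1 - 6686) + (-66*(-16) - 85) = 27906/(-6685) + (1056 - 85) = 27906*(-1/6685) + 971 = -27906/6685 + 971 = 6463229/6685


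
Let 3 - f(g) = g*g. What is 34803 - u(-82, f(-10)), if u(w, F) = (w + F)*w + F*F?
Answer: 10716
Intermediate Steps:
f(g) = 3 - g² (f(g) = 3 - g*g = 3 - g²)
u(w, F) = F² + w*(F + w) (u(w, F) = (F + w)*w + F² = w*(F + w) + F² = F² + w*(F + w))
34803 - u(-82, f(-10)) = 34803 - ((3 - 1*(-10)²)² + (-82)² + (3 - 1*(-10)²)*(-82)) = 34803 - ((3 - 1*100)² + 6724 + (3 - 1*100)*(-82)) = 34803 - ((3 - 100)² + 6724 + (3 - 100)*(-82)) = 34803 - ((-97)² + 6724 - 97*(-82)) = 34803 - (9409 + 6724 + 7954) = 34803 - 1*24087 = 34803 - 24087 = 10716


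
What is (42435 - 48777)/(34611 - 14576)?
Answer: -6342/20035 ≈ -0.31655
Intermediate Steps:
(42435 - 48777)/(34611 - 14576) = -6342/20035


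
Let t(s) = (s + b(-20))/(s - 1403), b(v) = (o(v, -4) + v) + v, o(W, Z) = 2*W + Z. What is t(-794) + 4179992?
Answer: 9183443302/2197 ≈ 4.1800e+6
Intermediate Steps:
o(W, Z) = Z + 2*W
b(v) = -4 + 4*v (b(v) = ((-4 + 2*v) + v) + v = (-4 + 3*v) + v = -4 + 4*v)
t(s) = (-84 + s)/(-1403 + s) (t(s) = (s + (-4 + 4*(-20)))/(s - 1403) = (s + (-4 - 80))/(-1403 + s) = (s - 84)/(-1403 + s) = (-84 + s)/(-1403 + s))
t(-794) + 4179992 = (-84 - 794)/(-1403 - 794) + 4179992 = -878/(-2197) + 4179992 = -1/2197*(-878) + 4179992 = 878/2197 + 4179992 = 9183443302/2197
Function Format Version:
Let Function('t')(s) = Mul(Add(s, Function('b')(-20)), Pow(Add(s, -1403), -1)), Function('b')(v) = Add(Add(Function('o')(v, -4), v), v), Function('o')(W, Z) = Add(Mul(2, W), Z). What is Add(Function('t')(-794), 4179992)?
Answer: Rational(9183443302, 2197) ≈ 4.1800e+6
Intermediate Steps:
Function('o')(W, Z) = Add(Z, Mul(2, W))
Function('b')(v) = Add(-4, Mul(4, v)) (Function('b')(v) = Add(Add(Add(-4, Mul(2, v)), v), v) = Add(Add(-4, Mul(3, v)), v) = Add(-4, Mul(4, v)))
Function('t')(s) = Mul(Pow(Add(-1403, s), -1), Add(-84, s)) (Function('t')(s) = Mul(Add(s, Add(-4, Mul(4, -20))), Pow(Add(s, -1403), -1)) = Mul(Add(s, Add(-4, -80)), Pow(Add(-1403, s), -1)) = Mul(Add(s, -84), Pow(Add(-1403, s), -1)) = Mul(Add(-84, s), Pow(Add(-1403, s), -1)) = Mul(Pow(Add(-1403, s), -1), Add(-84, s)))
Add(Function('t')(-794), 4179992) = Add(Mul(Pow(Add(-1403, -794), -1), Add(-84, -794)), 4179992) = Add(Mul(Pow(-2197, -1), -878), 4179992) = Add(Mul(Rational(-1, 2197), -878), 4179992) = Add(Rational(878, 2197), 4179992) = Rational(9183443302, 2197)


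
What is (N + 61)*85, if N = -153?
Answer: -7820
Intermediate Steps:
(N + 61)*85 = (-153 + 61)*85 = -92*85 = -7820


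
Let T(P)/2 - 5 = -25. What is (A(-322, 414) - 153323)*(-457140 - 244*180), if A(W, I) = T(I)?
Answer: 76844064780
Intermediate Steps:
T(P) = -40 (T(P) = 10 + 2*(-25) = 10 - 50 = -40)
A(W, I) = -40
(A(-322, 414) - 153323)*(-457140 - 244*180) = (-40 - 153323)*(-457140 - 244*180) = -153363*(-457140 - 43920) = -153363*(-501060) = 76844064780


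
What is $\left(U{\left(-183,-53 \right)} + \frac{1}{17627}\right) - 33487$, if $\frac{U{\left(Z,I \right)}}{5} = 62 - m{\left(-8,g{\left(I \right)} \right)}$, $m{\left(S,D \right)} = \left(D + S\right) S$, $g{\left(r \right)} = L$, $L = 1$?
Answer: $- \frac{589746538}{17627} \approx -33457.0$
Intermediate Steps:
$g{\left(r \right)} = 1$
$m{\left(S,D \right)} = S \left(D + S\right)$
$U{\left(Z,I \right)} = 30$ ($U{\left(Z,I \right)} = 5 \left(62 - - 8 \left(1 - 8\right)\right) = 5 \left(62 - \left(-8\right) \left(-7\right)\right) = 5 \left(62 - 56\right) = 5 \cdot 6 = 30$)
$\left(U{\left(-183,-53 \right)} + \frac{1}{17627}\right) - 33487 = \left(30 + \frac{1}{17627}\right) - 33487 = \frac{528811}{17627} - 33487 = - \frac{589746538}{17627}$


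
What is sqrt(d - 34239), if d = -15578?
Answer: I*sqrt(49817) ≈ 223.2*I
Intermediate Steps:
sqrt(d - 34239) = sqrt(-15578 - 34239) = sqrt(-49817) = I*sqrt(49817)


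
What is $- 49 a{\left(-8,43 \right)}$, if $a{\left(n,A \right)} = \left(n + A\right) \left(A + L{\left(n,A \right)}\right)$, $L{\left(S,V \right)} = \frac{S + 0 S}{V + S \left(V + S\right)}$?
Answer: $- \frac{17491285}{237} \approx -73803.0$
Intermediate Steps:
$L{\left(S,V \right)} = \frac{S}{V + S \left(S + V\right)}$ ($L{\left(S,V \right)} = \frac{S + 0}{V + S \left(S + V\right)} = \frac{S}{V + S \left(S + V\right)}$)
$a{\left(n,A \right)} = \left(A + n\right) \left(A + \frac{n}{A + n^{2} + A n}\right)$ ($a{\left(n,A \right)} = \left(n + A\right) \left(A + \frac{n}{A + n^{2} + n A}\right) = \left(A + n\right) \left(A + \frac{n}{A + n^{2} + A n}\right)$)
$- 49 a{\left(-8,43 \right)} = - 49 \frac{\left(-8\right)^{2} + 43 \left(-8\right) + 43 \left(43 - 8\right) \left(43 + \left(-8\right)^{2} + 43 \left(-8\right)\right)}{43 + \left(-8\right)^{2} + 43 \left(-8\right)} = - 49 \frac{64 - 344 + 43 \cdot 35 \left(43 + 64 - 344\right)}{43 + 64 - 344} = - 49 \frac{64 - 344 + 43 \cdot 35 \left(-237\right)}{-237} = - 49 \left(- \frac{64 - 344 - 356685}{237}\right) = - 49 \left(\left(- \frac{1}{237}\right) \left(-356965\right)\right) = \left(-49\right) \frac{356965}{237} = - \frac{17491285}{237}$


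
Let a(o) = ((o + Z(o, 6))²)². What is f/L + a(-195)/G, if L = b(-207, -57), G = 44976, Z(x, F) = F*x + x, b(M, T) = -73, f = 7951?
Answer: 9006989509913/68401 ≈ 1.3168e+8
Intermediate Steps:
Z(x, F) = x + F*x
a(o) = 4096*o⁴ (a(o) = ((o + o*(1 + 6))²)² = ((o + o*7)²)² = ((o + 7*o)²)² = ((8*o)²)² = (64*o²)² = 4096*o⁴)
L = -73
f/L + a(-195)/G = 7951/(-73) + (4096*(-195)⁴)/44976 = 7951*(-1/73) + (4096*1445900625)*(1/44976) = -7951/73 + 5922408960000*(1/44976) = -7951/73 + 123383520000/937 = 9006989509913/68401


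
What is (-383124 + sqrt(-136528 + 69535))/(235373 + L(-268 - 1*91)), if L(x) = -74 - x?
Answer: -191562/117829 + I*sqrt(66993)/235658 ≈ -1.6258 + 0.0010983*I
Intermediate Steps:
(-383124 + sqrt(-136528 + 69535))/(235373 + L(-268 - 1*91)) = (-383124 + sqrt(-136528 + 69535))/(235373 + (-74 - (-268 - 1*91))) = (-383124 + sqrt(-66993))/(235373 + (-74 - (-268 - 91))) = (-383124 + I*sqrt(66993))/(235373 + (-74 - 1*(-359))) = (-383124 + I*sqrt(66993))/(235373 + (-74 + 359)) = (-383124 + I*sqrt(66993))/(235373 + 285) = (-383124 + I*sqrt(66993))/235658 = (-383124 + I*sqrt(66993))*(1/235658) = -191562/117829 + I*sqrt(66993)/235658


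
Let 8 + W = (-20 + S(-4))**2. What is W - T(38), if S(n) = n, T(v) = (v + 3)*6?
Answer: 322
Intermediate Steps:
T(v) = 18 + 6*v (T(v) = (3 + v)*6 = 18 + 6*v)
W = 568 (W = -8 + (-20 - 4)**2 = -8 + (-24)**2 = -8 + 576 = 568)
W - T(38) = 568 - (18 + 6*38) = 568 - (18 + 228) = 568 - 1*246 = 568 - 246 = 322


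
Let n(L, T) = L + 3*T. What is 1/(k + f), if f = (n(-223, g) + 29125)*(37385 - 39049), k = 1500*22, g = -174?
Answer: -1/47191320 ≈ -2.1190e-8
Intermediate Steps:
k = 33000
f = -47224320 (f = ((-223 + 3*(-174)) + 29125)*(37385 - 39049) = ((-223 - 522) + 29125)*(-1664) = (-745 + 29125)*(-1664) = 28380*(-1664) = -47224320)
1/(k + f) = 1/(33000 - 47224320) = 1/(-47191320) = -1/47191320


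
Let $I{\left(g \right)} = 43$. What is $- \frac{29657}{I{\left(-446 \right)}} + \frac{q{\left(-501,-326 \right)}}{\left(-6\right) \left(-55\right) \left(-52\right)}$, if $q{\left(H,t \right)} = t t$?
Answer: $- \frac{128370997}{184470} \approx -695.89$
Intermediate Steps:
$q{\left(H,t \right)} = t^{2}$
$- \frac{29657}{I{\left(-446 \right)}} + \frac{q{\left(-501,-326 \right)}}{\left(-6\right) \left(-55\right) \left(-52\right)} = - \frac{29657}{43} + \frac{\left(-326\right)^{2}}{\left(-6\right) \left(-55\right) \left(-52\right)} = \left(-29657\right) \frac{1}{43} + \frac{106276}{330 \left(-52\right)} = - \frac{29657}{43} + \frac{106276}{-17160} = - \frac{29657}{43} + 106276 \left(- \frac{1}{17160}\right) = - \frac{29657}{43} - \frac{26569}{4290} = - \frac{128370997}{184470}$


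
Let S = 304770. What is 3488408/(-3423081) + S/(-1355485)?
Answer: -1154347422850/927986989857 ≈ -1.2439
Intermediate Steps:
3488408/(-3423081) + S/(-1355485) = 3488408/(-3423081) + 304770/(-1355485) = 3488408*(-1/3423081) + 304770*(-1/1355485) = -3488408/3423081 - 60954/271097 = -1154347422850/927986989857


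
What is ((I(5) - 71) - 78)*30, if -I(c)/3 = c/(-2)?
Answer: -4245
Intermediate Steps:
I(c) = 3*c/2 (I(c) = -3*c/(-2) = -3*c*(-1)/2 = -(-3)*c/2 = 3*c/2)
((I(5) - 71) - 78)*30 = (((3/2)*5 - 71) - 78)*30 = ((15/2 - 71) - 78)*30 = (-127/2 - 78)*30 = -283/2*30 = -4245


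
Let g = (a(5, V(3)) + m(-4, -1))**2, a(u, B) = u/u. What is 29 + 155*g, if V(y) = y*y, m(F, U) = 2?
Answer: 1424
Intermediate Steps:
V(y) = y**2
a(u, B) = 1
g = 9 (g = (1 + 2)**2 = 3**2 = 9)
29 + 155*g = 29 + 155*9 = 29 + 1395 = 1424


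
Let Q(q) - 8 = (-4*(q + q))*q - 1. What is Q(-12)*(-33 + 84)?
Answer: -58395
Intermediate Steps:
Q(q) = 7 - 8*q² (Q(q) = 8 + ((-4*(q + q))*q - 1) = 8 + ((-8*q)*q - 1) = 8 + (-8*q² - 1) = 8 + (-1 - 8*q²) = 7 - 8*q²)
Q(-12)*(-33 + 84) = (7 - 8*(-12)²)*(-33 + 84) = (7 - 8*144)*51 = (7 - 1152)*51 = -1145*51 = -58395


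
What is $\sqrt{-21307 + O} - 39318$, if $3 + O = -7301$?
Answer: $-39318 + 51 i \sqrt{11} \approx -39318.0 + 169.15 i$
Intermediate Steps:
$O = -7304$ ($O = -3 - 7301 = -7304$)
$\sqrt{-21307 + O} - 39318 = \sqrt{-21307 - 7304} - 39318 = \sqrt{-28611} - 39318 = 51 i \sqrt{11} - 39318 = -39318 + 51 i \sqrt{11}$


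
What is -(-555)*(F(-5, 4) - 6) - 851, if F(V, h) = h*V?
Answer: -15281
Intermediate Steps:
F(V, h) = V*h
-(-555)*(F(-5, 4) - 6) - 851 = -(-555)*(-5*4 - 6) - 851 = -(-555)*(-20 - 6) - 851 = -(-555)*(-26) - 851 = -555*26 - 851 = -14430 - 851 = -15281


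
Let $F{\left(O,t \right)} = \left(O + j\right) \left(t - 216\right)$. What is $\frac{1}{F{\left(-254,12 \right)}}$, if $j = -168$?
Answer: $\frac{1}{86088} \approx 1.1616 \cdot 10^{-5}$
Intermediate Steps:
$F{\left(O,t \right)} = \left(-216 + t\right) \left(-168 + O\right)$ ($F{\left(O,t \right)} = \left(O - 168\right) \left(t - 216\right) = \left(-168 + O\right) \left(-216 + t\right) = \left(-216 + t\right) \left(-168 + O\right)$)
$\frac{1}{F{\left(-254,12 \right)}} = \frac{1}{36288 - -54864 - 2016 - 3048} = \frac{1}{36288 + 54864 - 2016 - 3048} = \frac{1}{86088}$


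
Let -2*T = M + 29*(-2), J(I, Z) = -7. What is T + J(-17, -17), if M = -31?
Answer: 75/2 ≈ 37.500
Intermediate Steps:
T = 89/2 (T = -(-31 + 29*(-2))/2 = -(-31 - 58)/2 = -½*(-89) = 89/2 ≈ 44.500)
T + J(-17, -17) = 89/2 - 7 = 75/2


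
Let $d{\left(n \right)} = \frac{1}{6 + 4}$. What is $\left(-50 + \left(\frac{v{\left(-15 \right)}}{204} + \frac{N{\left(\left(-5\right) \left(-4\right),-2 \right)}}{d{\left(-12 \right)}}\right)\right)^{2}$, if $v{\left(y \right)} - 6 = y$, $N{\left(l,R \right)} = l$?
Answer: $\frac{103978809}{4624} \approx 22487.0$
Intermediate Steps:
$v{\left(y \right)} = 6 + y$
$d{\left(n \right)} = \frac{1}{10}$
$\left(-50 + \left(\frac{v{\left(-15 \right)}}{204} + \frac{N{\left(\left(-5\right) \left(-4\right),-2 \right)}}{d{\left(-12 \right)}}\right)\right)^{2} = \left(-50 + \left(\frac{6 - 15}{204} + \left(-5\right) \left(-4\right) \frac{1}{\frac{1}{10}}\right)\right)^{2} = \left(-50 + \left(\left(-9\right) \frac{1}{204} + 20 \cdot 10\right)\right)^{2} = \left(-50 + \left(- \frac{3}{68} + 200\right)\right)^{2} = \left(-50 + \frac{13597}{68}\right)^{2} = \left(\frac{10197}{68}\right)^{2} = \frac{103978809}{4624}$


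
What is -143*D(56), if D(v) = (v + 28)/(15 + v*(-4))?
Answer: 1092/19 ≈ 57.474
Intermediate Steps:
D(v) = (28 + v)/(15 - 4*v)
-143*D(56) = -143*(-28 - 1*56)/(-15 + 4*56) = -143*(-28 - 56)/(-15 + 224) = -143*(-84)/209 = -13*(-84)/19 = -143*(-84/209) = 1092/19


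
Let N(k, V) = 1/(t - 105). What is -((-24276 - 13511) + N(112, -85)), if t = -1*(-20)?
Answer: 3211896/85 ≈ 37787.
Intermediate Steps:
t = 20
N(k, V) = -1/85 (N(k, V) = 1/(20 - 105) = 1/(-85) = -1/85)
-((-24276 - 13511) + N(112, -85)) = -((-24276 - 13511) - 1/85) = -(-37787 - 1/85) = -1*(-3211896/85) = 3211896/85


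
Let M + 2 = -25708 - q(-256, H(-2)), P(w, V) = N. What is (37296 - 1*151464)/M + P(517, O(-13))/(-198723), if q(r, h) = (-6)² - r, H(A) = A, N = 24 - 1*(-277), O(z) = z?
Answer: 1619998633/369085389 ≈ 4.3892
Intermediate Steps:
N = 301 (N = 24 + 277 = 301)
P(w, V) = 301
q(r, h) = 36 - r
M = -26002 (M = -2 + (-25708 - (36 - 1*(-256))) = -2 + (-25708 - (36 + 256)) = -2 + (-25708 - 1*292) = -2 + (-25708 - 292) = -2 - 26000 = -26002)
(37296 - 1*151464)/M + P(517, O(-13))/(-198723) = (37296 - 1*151464)/(-26002) + 301/(-198723) = (37296 - 151464)*(-1/26002) + 301*(-1/198723) = -114168*(-1/26002) - 43/28389 = 57084/13001 - 43/28389 = 1619998633/369085389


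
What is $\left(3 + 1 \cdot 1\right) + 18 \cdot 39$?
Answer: $706$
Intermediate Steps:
$\left(3 + 1 \cdot 1\right) + 18 \cdot 39 = \left(3 + 1\right) + 702 = 4 + 702 = 706$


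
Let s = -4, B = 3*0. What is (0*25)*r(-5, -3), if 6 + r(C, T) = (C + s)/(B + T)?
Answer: 0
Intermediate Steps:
B = 0
r(C, T) = -6 + (-4 + C)/T (r(C, T) = -6 + (C - 4)/(0 + T) = -6 + (-4 + C)/T)
(0*25)*r(-5, -3) = (0*25)*((-4 - 5 - 6*(-3))/(-3)) = 0*(-(-4 - 5 + 18)/3) = 0*(-1/3*9) = 0*(-3) = 0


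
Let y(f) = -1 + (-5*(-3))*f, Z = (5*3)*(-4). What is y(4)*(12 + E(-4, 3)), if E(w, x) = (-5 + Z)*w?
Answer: 16048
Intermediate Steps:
Z = -60 (Z = 15*(-4) = -60)
E(w, x) = -65*w (E(w, x) = (-5 - 60)*w = -65*w)
y(f) = -1 + 15*f
y(4)*(12 + E(-4, 3)) = (-1 + 15*4)*(12 - 65*(-4)) = (-1 + 60)*(12 + 260) = 59*272 = 16048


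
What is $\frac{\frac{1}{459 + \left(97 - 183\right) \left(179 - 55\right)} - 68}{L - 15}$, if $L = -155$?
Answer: $\frac{693941}{1734850} \approx 0.4$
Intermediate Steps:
$\frac{\frac{1}{459 + \left(97 - 183\right) \left(179 - 55\right)} - 68}{L - 15} = \frac{\frac{1}{459 + \left(97 - 183\right) \left(179 - 55\right)} - 68}{-155 - 15} = \frac{\frac{1}{459 - 10664} - 68}{-155 - 15} = \frac{\frac{1}{459 - 10664} - 68}{-170} = \left(\frac{1}{-10205} - 68\right) \left(- \frac{1}{170}\right) = \left(- \frac{1}{10205} - 68\right) \left(- \frac{1}{170}\right) = \left(- \frac{693941}{10205}\right) \left(- \frac{1}{170}\right) = \frac{693941}{1734850}$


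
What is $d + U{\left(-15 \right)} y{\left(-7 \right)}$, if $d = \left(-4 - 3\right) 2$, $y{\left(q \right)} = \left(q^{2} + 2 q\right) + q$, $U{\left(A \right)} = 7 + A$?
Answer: $-238$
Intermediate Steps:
$y{\left(q \right)} = q^{2} + 3 q$
$d = -14$ ($d = \left(-7\right) 2 = -14$)
$d + U{\left(-15 \right)} y{\left(-7 \right)} = -14 + \left(7 - 15\right) \left(- 7 \left(3 - 7\right)\right) = -14 - 8 \left(\left(-7\right) \left(-4\right)\right) = -14 - 224 = -238$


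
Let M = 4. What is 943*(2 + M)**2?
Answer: 33948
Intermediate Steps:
943*(2 + M)**2 = 943*(2 + 4)**2 = 943*6**2 = 943*36 = 33948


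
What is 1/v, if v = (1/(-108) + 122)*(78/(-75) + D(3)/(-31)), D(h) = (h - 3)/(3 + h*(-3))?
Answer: -54/6851 ≈ -0.0078821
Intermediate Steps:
D(h) = (-3 + h)/(3 - 3*h)
v = -6851/54 (v = (1/(-108) + 122)*(78/(-75) + ((3 - 1*3)/(3*(-1 + 3)))/(-31)) = (-1/108 + 122)*(78*(-1/75) + ((⅓)*(3 - 3)/2)*(-1/31)) = 13175*(-26/25 + ((⅓)*(½)*0)*(-1/31))/108 = 13175*(-26/25 + 0*(-1/31))/108 = 13175*(-26/25 + 0)/108 = (13175/108)*(-26/25) = -6851/54 ≈ -126.87)
1/v = 1/(-6851/54) = -54/6851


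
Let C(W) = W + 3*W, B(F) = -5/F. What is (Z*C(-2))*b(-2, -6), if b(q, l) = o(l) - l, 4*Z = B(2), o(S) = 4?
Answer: 50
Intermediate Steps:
Z = -5/8 (Z = (-5/2)/4 = (-5*½)/4 = (¼)*(-5/2) = -5/8 ≈ -0.62500)
b(q, l) = 4 - l
C(W) = 4*W
(Z*C(-2))*b(-2, -6) = (-5*(-2)/2)*(4 - 1*(-6)) = (-5/8*(-8))*(4 + 6) = 5*10 = 50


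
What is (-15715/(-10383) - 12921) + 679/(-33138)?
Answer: -211678033901/16384374 ≈ -12920.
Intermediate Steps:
(-15715/(-10383) - 12921) + 679/(-33138) = (-15715*(-1/10383) - 12921) + 679*(-1/33138) = (15715/10383 - 12921) - 97/4734 = -134143028/10383 - 97/4734 = -211678033901/16384374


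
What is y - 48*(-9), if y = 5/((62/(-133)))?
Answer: 26119/62 ≈ 421.27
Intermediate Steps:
y = -665/62 (y = 5/((62*(-1/133))) = 5/(-62/133) = 5*(-133/62) = -665/62 ≈ -10.726)
y - 48*(-9) = -665/62 - 48*(-9) = -665/62 + 432 = 26119/62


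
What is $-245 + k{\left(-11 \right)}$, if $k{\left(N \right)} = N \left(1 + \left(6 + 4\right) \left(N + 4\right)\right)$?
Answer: $514$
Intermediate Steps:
$k{\left(N \right)} = N \left(41 + 10 N\right)$ ($k{\left(N \right)} = N \left(1 + 10 \left(4 + N\right)\right) = N \left(1 + \left(40 + 10 N\right)\right) = N \left(41 + 10 N\right)$)
$-245 + k{\left(-11 \right)} = -245 - 11 \left(41 + 10 \left(-11\right)\right) = -245 - 11 \left(41 - 110\right) = -245 - -759 = -245 + 759 = 514$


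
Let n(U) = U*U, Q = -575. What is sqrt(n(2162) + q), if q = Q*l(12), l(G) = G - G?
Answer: 2162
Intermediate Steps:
l(G) = 0
n(U) = U**2
q = 0 (q = -575*0 = 0)
sqrt(n(2162) + q) = sqrt(2162**2 + 0) = sqrt(4674244 + 0) = sqrt(4674244) = 2162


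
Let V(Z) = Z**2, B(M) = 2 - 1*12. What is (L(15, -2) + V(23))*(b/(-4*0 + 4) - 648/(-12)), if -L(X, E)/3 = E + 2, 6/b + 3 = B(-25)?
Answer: 741129/26 ≈ 28505.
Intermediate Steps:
B(M) = -10 (B(M) = 2 - 12 = -10)
b = -6/13 (b = 6/(-3 - 10) = 6/(-13) = 6*(-1/13) = -6/13 ≈ -0.46154)
L(X, E) = -6 - 3*E (L(X, E) = -3*(E + 2) = -3*(2 + E) = -6 - 3*E)
(L(15, -2) + V(23))*(b/(-4*0 + 4) - 648/(-12)) = ((-6 - 3*(-2)) + 23**2)*(-6/(13*(-4*0 + 4)) - 648/(-12)) = ((-6 + 6) + 529)*(-6/(13*(0 + 4)) - 648*(-1/12)) = (0 + 529)*(-6/13/4 + 54) = 529*(-6/13*1/4 + 54) = 529*(-3/26 + 54) = 529*(1401/26) = 741129/26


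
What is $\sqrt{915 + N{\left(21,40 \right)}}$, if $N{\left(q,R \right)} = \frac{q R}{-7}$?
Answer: $\sqrt{795} \approx 28.196$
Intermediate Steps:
$N{\left(q,R \right)} = - \frac{R q}{7}$ ($N{\left(q,R \right)} = R q \left(- \frac{1}{7}\right) = - \frac{R q}{7}$)
$\sqrt{915 + N{\left(21,40 \right)}} = \sqrt{915 - \frac{40}{7} \cdot 21} = \sqrt{915 - 120} = \sqrt{795}$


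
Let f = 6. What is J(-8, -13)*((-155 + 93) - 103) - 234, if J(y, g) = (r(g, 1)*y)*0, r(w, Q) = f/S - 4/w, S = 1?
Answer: -234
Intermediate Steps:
r(w, Q) = 6 - 4/w (r(w, Q) = 6/1 - 4/w = 6*1 - 4/w = 6 - 4/w)
J(y, g) = 0 (J(y, g) = ((6 - 4/g)*y)*0 = (y*(6 - 4/g))*0 = 0)
J(-8, -13)*((-155 + 93) - 103) - 234 = 0*((-155 + 93) - 103) - 234 = 0*(-62 - 103) - 234 = 0*(-165) - 234 = 0 - 234 = -234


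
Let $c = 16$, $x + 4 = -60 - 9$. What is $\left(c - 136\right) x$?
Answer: $8760$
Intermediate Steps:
$x = -73$ ($x = -4 - 69 = -73$)
$\left(c - 136\right) x = \left(16 - 136\right) \left(-73\right) = \left(-120\right) \left(-73\right) = 8760$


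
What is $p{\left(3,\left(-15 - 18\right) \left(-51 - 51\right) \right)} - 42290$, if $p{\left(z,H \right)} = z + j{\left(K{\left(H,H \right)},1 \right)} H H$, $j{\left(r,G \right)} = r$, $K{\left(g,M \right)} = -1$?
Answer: $-11372243$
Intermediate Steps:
$p{\left(z,H \right)} = z - H^{2}$ ($p{\left(z,H \right)} = z + - H H = z - H^{2}$)
$p{\left(3,\left(-15 - 18\right) \left(-51 - 51\right) \right)} - 42290 = \left(3 - \left(\left(-15 - 18\right) \left(-51 - 51\right)\right)^{2}\right) - 42290 = \left(3 - \left(\left(-33\right) \left(-102\right)\right)^{2}\right) - 42290 = \left(3 - 3366^{2}\right) - 42290 = \left(3 - 11329956\right) - 42290 = -11329953 - 42290 = -11372243$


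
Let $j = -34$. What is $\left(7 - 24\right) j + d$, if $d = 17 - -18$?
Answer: $613$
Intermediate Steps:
$d = 35$ ($d = 17 + 18 = 35$)
$\left(7 - 24\right) j + d = \left(7 - 24\right) \left(-34\right) + 35 = \left(-17\right) \left(-34\right) + 35 = 578 + 35 = 613$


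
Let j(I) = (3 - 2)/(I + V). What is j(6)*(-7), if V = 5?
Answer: -7/11 ≈ -0.63636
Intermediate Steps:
j(I) = 1/(5 + I) (j(I) = (3 - 2)/(I + 5) = 1/(5 + I))
j(6)*(-7) = -7/(5 + 6) = -7/11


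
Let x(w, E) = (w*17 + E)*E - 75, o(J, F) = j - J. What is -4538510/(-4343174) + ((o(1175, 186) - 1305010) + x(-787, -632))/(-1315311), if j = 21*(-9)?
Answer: -13407454920956/2856312268557 ≈ -4.6940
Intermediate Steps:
j = -189
o(J, F) = -189 - J
x(w, E) = -75 + E*(E + 17*w) (x(w, E) = (17*w + E)*E - 75 = (E + 17*w)*E - 75 = E*(E + 17*w) - 75 = -75 + E*(E + 17*w))
-4538510/(-4343174) + ((o(1175, 186) - 1305010) + x(-787, -632))/(-1315311) = -4538510/(-4343174) + (((-189 - 1*1175) - 1305010) + (-75 + (-632)² + 17*(-632)*(-787)))/(-1315311) = -4538510*(-1/4343174) + (((-189 - 1175) - 1305010) + (-75 + 399424 + 8455528))*(-1/1315311) = 2269255/2171587 + ((-1364 - 1305010) + 8854877)*(-1/1315311) = 2269255/2171587 + (-1306374 + 8854877)*(-1/1315311) = 2269255/2171587 + 7548503*(-1/1315311) = 2269255/2171587 - 7548503/1315311 = -13407454920956/2856312268557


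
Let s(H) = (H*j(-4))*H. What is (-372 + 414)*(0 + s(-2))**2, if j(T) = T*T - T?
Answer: 268800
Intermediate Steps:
j(T) = T**2 - T
s(H) = 20*H**2 (s(H) = (H*(-4*(-1 - 4)))*H = (H*(-4*(-5)))*H = (H*20)*H = (20*H)*H = 20*H**2)
(-372 + 414)*(0 + s(-2))**2 = (-372 + 414)*(0 + 20*(-2)**2)**2 = 42*(0 + 20*4)**2 = 42*(0 + 80)**2 = 42*80**2 = 42*6400 = 268800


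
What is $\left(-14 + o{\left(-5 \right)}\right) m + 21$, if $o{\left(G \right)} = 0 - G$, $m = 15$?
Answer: $-114$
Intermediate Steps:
$o{\left(G \right)} = - G$
$\left(-14 + o{\left(-5 \right)}\right) m + 21 = \left(-14 - -5\right) 15 + 21 = \left(-14 + 5\right) 15 + 21 = \left(-9\right) 15 + 21 = -135 + 21 = -114$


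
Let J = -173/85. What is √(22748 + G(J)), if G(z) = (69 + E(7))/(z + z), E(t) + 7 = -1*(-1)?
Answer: √2721446738/346 ≈ 150.77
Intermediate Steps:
E(t) = -6 (E(t) = -7 - 1*(-1) = -7 + 1 = -6)
J = -173/85 (J = -173*1/85 = -173/85 ≈ -2.0353)
G(z) = 63/(2*z) (G(z) = (69 - 6)/(z + z) = 63/((2*z)) = 63*(1/(2*z)) = 63/(2*z))
√(22748 + G(J)) = √(22748 + 63/(2*(-173/85))) = √(22748 + (63/2)*(-85/173)) = √(22748 - 5355/346) = √(7865453/346) = √2721446738/346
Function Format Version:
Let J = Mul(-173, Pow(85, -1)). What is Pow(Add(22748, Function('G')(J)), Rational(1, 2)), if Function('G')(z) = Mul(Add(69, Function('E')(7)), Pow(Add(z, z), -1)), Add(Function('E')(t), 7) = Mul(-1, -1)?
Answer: Mul(Rational(1, 346), Pow(2721446738, Rational(1, 2))) ≈ 150.77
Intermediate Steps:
Function('E')(t) = -6 (Function('E')(t) = Add(-7, Mul(-1, -1)) = Add(-7, 1) = -6)
J = Rational(-173, 85) (J = Mul(-173, Rational(1, 85)) = Rational(-173, 85) ≈ -2.0353)
Function('G')(z) = Mul(Rational(63, 2), Pow(z, -1)) (Function('G')(z) = Mul(Add(69, -6), Pow(Add(z, z), -1)) = Mul(63, Pow(Mul(2, z), -1)) = Mul(63, Mul(Rational(1, 2), Pow(z, -1))) = Mul(Rational(63, 2), Pow(z, -1)))
Pow(Add(22748, Function('G')(J)), Rational(1, 2)) = Pow(Add(22748, Mul(Rational(63, 2), Pow(Rational(-173, 85), -1))), Rational(1, 2)) = Pow(Add(22748, Mul(Rational(63, 2), Rational(-85, 173))), Rational(1, 2)) = Pow(Add(22748, Rational(-5355, 346)), Rational(1, 2)) = Pow(Rational(7865453, 346), Rational(1, 2)) = Mul(Rational(1, 346), Pow(2721446738, Rational(1, 2)))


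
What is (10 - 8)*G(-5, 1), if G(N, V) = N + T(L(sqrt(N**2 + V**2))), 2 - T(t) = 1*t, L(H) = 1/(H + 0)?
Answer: -6 - sqrt(26)/13 ≈ -6.3922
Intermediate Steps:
L(H) = 1/H
T(t) = 2 - t
G(N, V) = 2 + N - 1/sqrt(N**2 + V**2) (G(N, V) = N + (2 - 1/(sqrt(N**2 + V**2))) = N + (2 - 1/sqrt(N**2 + V**2)) = 2 + N - 1/sqrt(N**2 + V**2))
(10 - 8)*G(-5, 1) = (10 - 8)*(2 - 5 - 1/sqrt((-5)**2 + 1**2)) = 2*(2 - 5 - 1/sqrt(25 + 1)) = 2*(2 - 5 - 1/sqrt(26)) = 2*(2 - 5 - sqrt(26)/26) = 2*(-3 - sqrt(26)/26) = -6 - sqrt(26)/13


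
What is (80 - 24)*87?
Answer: 4872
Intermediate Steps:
(80 - 24)*87 = 56*87 = 4872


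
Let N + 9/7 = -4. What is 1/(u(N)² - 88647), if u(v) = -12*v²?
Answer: 2401/57037737 ≈ 4.2095e-5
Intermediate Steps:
N = -37/7 (N = -9/7 - 4 = -37/7 ≈ -5.2857)
1/(u(N)² - 88647) = 1/((-12*(-37/7)²)² - 88647) = 1/((-12*1369/49)² - 88647) = 1/((-16428/49)² - 88647) = 1/(269879184/2401 - 88647) = 1/(57037737/2401) = 2401/57037737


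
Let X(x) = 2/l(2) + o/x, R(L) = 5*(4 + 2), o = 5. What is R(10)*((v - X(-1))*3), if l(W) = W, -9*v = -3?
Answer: 390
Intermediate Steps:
v = ⅓ (v = -⅑*(-3) = ⅓ ≈ 0.33333)
R(L) = 30 (R(L) = 5*6 = 30)
X(x) = 1 + 5/x (X(x) = 2/2 + 5/x = 2*(½) + 5/x = 1 + 5/x)
R(10)*((v - X(-1))*3) = 30*((⅓ - (5 - 1)/(-1))*3) = 30*((⅓ - (-1)*4)*3) = 30*((⅓ - 1*(-4))*3) = 30*((⅓ + 4)*3) = 30*((13/3)*3) = 30*13 = 390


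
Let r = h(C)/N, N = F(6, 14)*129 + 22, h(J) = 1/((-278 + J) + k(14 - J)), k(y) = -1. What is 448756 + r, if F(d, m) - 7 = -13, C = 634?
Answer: 119799901759/266960 ≈ 4.4876e+5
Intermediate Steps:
F(d, m) = -6 (F(d, m) = 7 - 13 = -6)
h(J) = 1/(-279 + J) (h(J) = 1/((-278 + J) - 1) = 1/(-279 + J))
N = -752 (N = -6*129 + 22 = -774 + 22 = -752)
r = -1/266960 (r = 1/((-279 + 634)*(-752)) = -1/752/355 = (1/355)*(-1/752) = -1/266960 ≈ -3.7459e-6)
448756 + r = 448756 - 1/266960 = 119799901759/266960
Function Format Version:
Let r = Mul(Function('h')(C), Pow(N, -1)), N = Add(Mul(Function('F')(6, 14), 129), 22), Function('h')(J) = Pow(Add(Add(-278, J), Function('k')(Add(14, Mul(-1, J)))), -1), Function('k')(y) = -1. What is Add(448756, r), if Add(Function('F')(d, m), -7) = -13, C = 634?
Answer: Rational(119799901759, 266960) ≈ 4.4876e+5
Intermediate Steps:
Function('F')(d, m) = -6 (Function('F')(d, m) = Add(7, -13) = -6)
Function('h')(J) = Pow(Add(-279, J), -1) (Function('h')(J) = Pow(Add(Add(-278, J), -1), -1) = Pow(Add(-279, J), -1))
N = -752 (N = Add(Mul(-6, 129), 22) = Add(-774, 22) = -752)
r = Rational(-1, 266960) (r = Mul(Pow(Add(-279, 634), -1), Pow(-752, -1)) = Mul(Pow(355, -1), Rational(-1, 752)) = Mul(Rational(1, 355), Rational(-1, 752)) = Rational(-1, 266960) ≈ -3.7459e-6)
Add(448756, r) = Add(448756, Rational(-1, 266960)) = Rational(119799901759, 266960)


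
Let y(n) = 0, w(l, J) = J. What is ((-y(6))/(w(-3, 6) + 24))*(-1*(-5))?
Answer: 0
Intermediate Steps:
((-y(6))/(w(-3, 6) + 24))*(-1*(-5)) = ((-1*0)/(6 + 24))*(-1*(-5)) = (0/30)*5 = ((1/30)*0)*5 = 0*5 = 0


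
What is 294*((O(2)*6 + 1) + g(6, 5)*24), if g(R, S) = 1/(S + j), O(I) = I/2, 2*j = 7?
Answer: 49098/17 ≈ 2888.1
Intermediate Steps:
j = 7/2 (j = (½)*7 = 7/2 ≈ 3.5000)
O(I) = I/2 (O(I) = I*(½) = I/2)
g(R, S) = 1/(7/2 + S) (g(R, S) = 1/(S + 7/2) = 1/(7/2 + S))
294*((O(2)*6 + 1) + g(6, 5)*24) = 294*((((½)*2)*6 + 1) + (2/(7 + 2*5))*24) = 294*((1*6 + 1) + (2/(7 + 10))*24) = 294*((6 + 1) + (2/17)*24) = 294*(7 + (2*(1/17))*24) = 294*(7 + (2/17)*24) = 294*(7 + 48/17) = 294*(167/17) = 49098/17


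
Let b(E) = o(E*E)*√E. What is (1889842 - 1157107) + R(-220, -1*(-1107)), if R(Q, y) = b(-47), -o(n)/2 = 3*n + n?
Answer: 732735 - 17672*I*√47 ≈ 7.3274e+5 - 1.2115e+5*I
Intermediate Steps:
o(n) = -8*n (o(n) = -2*(3*n + n) = -8*n)
b(E) = -8*E^(5/2) (b(E) = (-8*E*E)*√E = (-8*E²)*√E = -8*E^(5/2))
R(Q, y) = -17672*I*√47
(1889842 - 1157107) + R(-220, -1*(-1107)) = (1889842 - 1157107) - 17672*I*√47 = 732735 - 17672*I*√47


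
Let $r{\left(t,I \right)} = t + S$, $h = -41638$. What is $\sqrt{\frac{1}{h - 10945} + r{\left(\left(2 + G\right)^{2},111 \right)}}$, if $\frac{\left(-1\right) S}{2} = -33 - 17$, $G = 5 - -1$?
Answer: $\frac{3 \sqrt{50383926357}}{52583} \approx 12.806$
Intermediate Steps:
$G = 6$ ($G = 5 + 1 = 6$)
$S = 100$ ($S = - 2 \left(-33 - 17\right) = \left(-2\right) \left(-50\right) = 100$)
$r{\left(t,I \right)} = 100 + t$ ($r{\left(t,I \right)} = t + 100 = 100 + t$)
$\sqrt{\frac{1}{h - 10945} + r{\left(\left(2 + G\right)^{2},111 \right)}} = \sqrt{\frac{1}{-41638 - 10945} + \left(100 + \left(2 + 6\right)^{2}\right)} = \sqrt{\frac{1}{-52583} + \left(100 + 8^{2}\right)} = \sqrt{- \frac{1}{52583} + \left(100 + 64\right)} = \sqrt{- \frac{1}{52583} + 164} = \sqrt{\frac{8623611}{52583}} = \frac{3 \sqrt{50383926357}}{52583}$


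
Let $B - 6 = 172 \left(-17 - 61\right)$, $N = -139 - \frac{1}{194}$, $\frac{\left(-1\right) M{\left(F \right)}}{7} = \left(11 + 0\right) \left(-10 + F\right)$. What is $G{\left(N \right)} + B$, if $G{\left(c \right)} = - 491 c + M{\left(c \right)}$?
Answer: $\frac{6432548}{97} \approx 66315.0$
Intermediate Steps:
$M{\left(F \right)} = 770 - 77 F$ ($M{\left(F \right)} = - 7 \left(11 + 0\right) \left(-10 + F\right) = - 7 \cdot 11 \left(-10 + F\right) = - 7 \left(-110 + 11 F\right) = 770 - 77 F$)
$N = - \frac{26967}{194}$ ($N = -139 - \frac{1}{194} = - \frac{26967}{194} \approx -139.01$)
$G{\left(c \right)} = 770 - 568 c$ ($G{\left(c \right)} = - 491 c - \left(-770 + 77 c\right) = 770 - 568 c$)
$B = -13410$ ($B = 6 + 172 \left(-17 - 61\right) = 6 + 172 \left(-78\right) = 6 - 13416 = -13410$)
$G{\left(N \right)} + B = \left(770 - - \frac{7658628}{97}\right) - 13410 = \left(770 + \frac{7658628}{97}\right) - 13410 = \frac{7733318}{97} - 13410 = \frac{6432548}{97}$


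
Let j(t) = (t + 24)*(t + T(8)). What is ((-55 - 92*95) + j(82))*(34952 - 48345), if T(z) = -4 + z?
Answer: -4299153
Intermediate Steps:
j(t) = (4 + t)*(24 + t) (j(t) = (t + 24)*(t + (-4 + 8)) = (24 + t)*(t + 4) = (24 + t)*(4 + t) = (4 + t)*(24 + t))
((-55 - 92*95) + j(82))*(34952 - 48345) = ((-55 - 92*95) + (96 + 82**2 + 28*82))*(34952 - 48345) = ((-55 - 8740) + (96 + 6724 + 2296))*(-13393) = (-8795 + 9116)*(-13393) = 321*(-13393) = -4299153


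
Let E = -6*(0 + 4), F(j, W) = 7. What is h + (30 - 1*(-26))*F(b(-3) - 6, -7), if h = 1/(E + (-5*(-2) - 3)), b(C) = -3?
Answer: 6663/17 ≈ 391.94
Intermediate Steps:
E = -24 (E = -6*4 = -24)
h = -1/17 (h = 1/(-24 + (-5*(-2) - 3)) = 1/(-24 + (10 - 3)) = 1/(-24 + 7) = 1/(-17) = -1/17 ≈ -0.058824)
h + (30 - 1*(-26))*F(b(-3) - 6, -7) = -1/17 + (30 - 1*(-26))*7 = -1/17 + (30 + 26)*7 = -1/17 + 56*7 = -1/17 + 392 = 6663/17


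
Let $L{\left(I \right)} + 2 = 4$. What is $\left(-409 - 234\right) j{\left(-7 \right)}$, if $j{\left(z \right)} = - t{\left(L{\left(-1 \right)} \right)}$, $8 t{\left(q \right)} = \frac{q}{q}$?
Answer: $\frac{643}{8} \approx 80.375$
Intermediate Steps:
$L{\left(I \right)} = 2$ ($L{\left(I \right)} = -2 + 4 = 2$)
$t{\left(q \right)} = \frac{1}{8}$ ($t{\left(q \right)} = \frac{q \frac{1}{q}}{8} = \frac{1}{8} \cdot 1 = \frac{1}{8}$)
$j{\left(z \right)} = - \frac{1}{8}$ ($j{\left(z \right)} = \left(-1\right) \frac{1}{8} = - \frac{1}{8}$)
$\left(-409 - 234\right) j{\left(-7 \right)} = \left(-409 - 234\right) \left(- \frac{1}{8}\right) = \left(-643\right) \left(- \frac{1}{8}\right) = \frac{643}{8}$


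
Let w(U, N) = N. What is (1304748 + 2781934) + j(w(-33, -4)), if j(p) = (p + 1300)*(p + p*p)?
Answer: 4102234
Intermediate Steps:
j(p) = (1300 + p)*(p + p**2)
(1304748 + 2781934) + j(w(-33, -4)) = (1304748 + 2781934) - 4*(1300 + (-4)**2 + 1301*(-4)) = 4086682 - 4*(1300 + 16 - 5204) = 4086682 - 4*(-3888) = 4086682 + 15552 = 4102234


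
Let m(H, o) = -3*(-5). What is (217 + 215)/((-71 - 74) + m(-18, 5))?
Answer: -216/65 ≈ -3.3231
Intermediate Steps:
m(H, o) = 15
(217 + 215)/((-71 - 74) + m(-18, 5)) = (217 + 215)/((-71 - 74) + 15) = 432/(-145 + 15) = 432/(-130) = 432*(-1/130) = -216/65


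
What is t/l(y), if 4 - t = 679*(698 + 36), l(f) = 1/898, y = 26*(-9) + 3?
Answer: -447547036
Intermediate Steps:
y = -231 (y = -234 + 3 = -231)
l(f) = 1/898
t = -498382 (t = 4 - 679*(698 + 36) = 4 - 679*734 = 4 - 1*498386 = 4 - 498386 = -498382)
t/l(y) = -498382/1/898 = -498382*898 = -447547036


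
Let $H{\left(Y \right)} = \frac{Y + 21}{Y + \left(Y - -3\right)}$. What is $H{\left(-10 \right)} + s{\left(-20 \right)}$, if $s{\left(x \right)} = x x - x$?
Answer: $\frac{7129}{17} \approx 419.35$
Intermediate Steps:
$s{\left(x \right)} = x^{2} - x$
$H{\left(Y \right)} = \frac{21 + Y}{3 + 2 Y}$ ($H{\left(Y \right)} = \frac{21 + Y}{Y + \left(Y + 3\right)} = \frac{21 + Y}{Y + \left(3 + Y\right)} = \frac{21 + Y}{3 + 2 Y}$)
$H{\left(-10 \right)} + s{\left(-20 \right)} = \frac{21 - 10}{3 + 2 \left(-10\right)} - 20 \left(-1 - 20\right) = \frac{1}{3 - 20} \cdot 11 - -420 = \frac{1}{-17} \cdot 11 + 420 = \left(- \frac{1}{17}\right) 11 + 420 = - \frac{11}{17} + 420 = \frac{7129}{17}$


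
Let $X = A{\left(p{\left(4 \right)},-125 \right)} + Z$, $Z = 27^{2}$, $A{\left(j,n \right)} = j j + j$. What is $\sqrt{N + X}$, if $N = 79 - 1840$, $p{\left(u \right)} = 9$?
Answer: $i \sqrt{942} \approx 30.692 i$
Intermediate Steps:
$A{\left(j,n \right)} = j + j^{2}$ ($A{\left(j,n \right)} = j^{2} + j = j + j^{2}$)
$Z = 729$
$X = 819$ ($X = 9 \left(1 + 9\right) + 729 = 9 \cdot 10 + 729 = 90 + 729 = 819$)
$N = -1761$ ($N = 79 - 1840 = -1761$)
$\sqrt{N + X} = \sqrt{-1761 + 819} = \sqrt{-942} = i \sqrt{942}$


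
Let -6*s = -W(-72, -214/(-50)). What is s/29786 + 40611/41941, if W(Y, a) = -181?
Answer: 7250244155/7495527756 ≈ 0.96728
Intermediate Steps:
s = -181/6 (s = -(-1)*(-181)/6 = -⅙*181 = -181/6 ≈ -30.167)
s/29786 + 40611/41941 = -181/6/29786 + 40611/41941 = -181/6*1/29786 + 40611*(1/41941) = -181/178716 + 40611/41941 = 7250244155/7495527756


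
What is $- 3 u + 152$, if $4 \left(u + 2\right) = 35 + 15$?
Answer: $\frac{241}{2} \approx 120.5$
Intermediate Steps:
$u = \frac{21}{2}$ ($u = -2 + \frac{35 + 15}{4} = -2 + \frac{1}{4} \cdot 50 = -2 + \frac{25}{2} = \frac{21}{2} \approx 10.5$)
$- 3 u + 152 = \left(-3\right) \frac{21}{2} + 152 = - \frac{63}{2} + 152 = \frac{241}{2}$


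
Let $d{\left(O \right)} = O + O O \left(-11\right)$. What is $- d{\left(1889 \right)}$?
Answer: $39249642$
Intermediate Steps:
$d{\left(O \right)} = O - 11 O^{2}$ ($d{\left(O \right)} = O + O^{2} \left(-11\right) = O - 11 O^{2}$)
$- d{\left(1889 \right)} = - 1889 \left(1 - 20779\right) = - 1889 \left(-20778\right) = \left(-1\right) \left(-39249642\right) = 39249642$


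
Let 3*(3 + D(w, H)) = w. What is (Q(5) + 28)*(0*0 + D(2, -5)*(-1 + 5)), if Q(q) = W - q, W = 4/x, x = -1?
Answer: -532/3 ≈ -177.33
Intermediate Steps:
D(w, H) = -3 + w/3
W = -4 (W = 4/(-1) = 4*(-1) = -4)
Q(q) = -4 - q
(Q(5) + 28)*(0*0 + D(2, -5)*(-1 + 5)) = ((-4 - 1*5) + 28)*(0*0 + (-3 + (1/3)*2)*(-1 + 5)) = ((-4 - 5) + 28)*(0 + (-3 + 2/3)*4) = (-9 + 28)*(0 - 7/3*4) = 19*(0 - 28/3) = 19*(-28/3) = -532/3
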